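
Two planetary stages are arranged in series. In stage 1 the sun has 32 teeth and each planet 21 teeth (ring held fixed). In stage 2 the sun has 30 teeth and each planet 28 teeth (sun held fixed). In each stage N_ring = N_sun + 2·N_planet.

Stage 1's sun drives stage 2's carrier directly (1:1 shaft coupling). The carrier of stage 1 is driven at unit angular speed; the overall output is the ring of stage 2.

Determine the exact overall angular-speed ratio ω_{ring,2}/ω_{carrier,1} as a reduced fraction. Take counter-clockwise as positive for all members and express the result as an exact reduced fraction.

Stage 1: N_ring = 32 + 2·21 = 74
Stage 1: 32(ω_s−ω_c) = −74(ω_r−ω_c),  ω_r=0, ω_c=1
Stage 1: ω_s = 1 − (74/32)(0−1) = 53/16
  ⇒ ω_s¹/ω_c¹ = 53/16
Stage 2: N_ring = 30 + 2·28 = 86
Stage 2: 30(ω_s−ω_c) = −86(ω_r−ω_c),  ω_s=0, ω_c=1
Stage 2: ω_r = 1 − (30/86)(0−1) = 58/43
  ⇒ ω_r²/ω_c² = 58/43
Coupling ω_c² = ω_s¹ ⇒ overall = 53/16 × 58/43 = 1537/344

1537/344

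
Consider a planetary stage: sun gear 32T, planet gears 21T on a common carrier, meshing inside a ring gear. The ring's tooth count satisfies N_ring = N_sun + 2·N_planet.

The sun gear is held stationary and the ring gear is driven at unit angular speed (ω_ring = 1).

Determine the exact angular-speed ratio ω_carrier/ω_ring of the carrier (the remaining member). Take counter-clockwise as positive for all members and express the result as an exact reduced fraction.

37/53

N_ring = 32 + 2·21 = 74
32(ω_s−ω_c) = −74(ω_r−ω_c),  ω_s=0, ω_r=1
32(0−ω_c) = −74(1−ω_c)  ⇒  106ω_c = 74  ⇒  ω_c = 37/53
ω_c/ω_r = 37/53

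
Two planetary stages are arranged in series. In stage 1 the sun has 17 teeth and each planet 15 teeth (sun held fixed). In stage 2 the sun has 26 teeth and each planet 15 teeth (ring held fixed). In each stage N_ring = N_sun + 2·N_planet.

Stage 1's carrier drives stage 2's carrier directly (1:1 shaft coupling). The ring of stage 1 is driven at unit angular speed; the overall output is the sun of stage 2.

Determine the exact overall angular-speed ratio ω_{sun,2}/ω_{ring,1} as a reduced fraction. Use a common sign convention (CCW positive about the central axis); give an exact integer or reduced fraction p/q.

Stage 1: N_ring = 17 + 2·15 = 47
Stage 1: 17(ω_s−ω_c) = −47(ω_r−ω_c),  ω_s=0, ω_r=1
Stage 1: 17(0−ω_c) = −47(1−ω_c)  ⇒  64ω_c = 47  ⇒  ω_c = 47/64
  ⇒ ω_c¹/ω_r¹ = 47/64
Stage 2: N_ring = 26 + 2·15 = 56
Stage 2: 26(ω_s−ω_c) = −56(ω_r−ω_c),  ω_r=0, ω_c=1
Stage 2: ω_s = 1 − (56/26)(0−1) = 41/13
  ⇒ ω_s²/ω_c² = 41/13
Coupling ω_c² = ω_c¹ ⇒ overall = 47/64 × 41/13 = 1927/832

1927/832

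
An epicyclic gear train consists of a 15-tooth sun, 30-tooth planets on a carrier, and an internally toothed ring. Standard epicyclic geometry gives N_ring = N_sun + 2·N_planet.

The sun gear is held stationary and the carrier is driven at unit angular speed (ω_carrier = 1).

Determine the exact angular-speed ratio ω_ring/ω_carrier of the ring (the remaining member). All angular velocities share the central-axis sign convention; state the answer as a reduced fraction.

N_ring = 15 + 2·30 = 75
15(ω_s−ω_c) = −75(ω_r−ω_c),  ω_s=0, ω_c=1
ω_r = 1 − (15/75)(0−1) = 6/5
ω_r/ω_c = 6/5

6/5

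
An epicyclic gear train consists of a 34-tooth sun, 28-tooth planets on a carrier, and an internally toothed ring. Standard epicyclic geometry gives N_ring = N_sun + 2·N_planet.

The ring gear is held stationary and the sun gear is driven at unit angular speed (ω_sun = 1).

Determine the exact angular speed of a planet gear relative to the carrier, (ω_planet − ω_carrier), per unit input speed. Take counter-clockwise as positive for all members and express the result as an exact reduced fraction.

-765/868

N_ring = 34 + 2·28 = 90
34(ω_s−ω_c) = −90(ω_r−ω_c),  ω_r=0, ω_s=1
34(1−ω_c) = −90(0−ω_c)  ⇒  124ω_c = 34  ⇒  ω_c = 17/62
sun–planet: 34·(1−17/62) = −28·(ω_p−ω_c)  ⇒  ω_p−ω_c = −(34/28)·(45/62) = -765/868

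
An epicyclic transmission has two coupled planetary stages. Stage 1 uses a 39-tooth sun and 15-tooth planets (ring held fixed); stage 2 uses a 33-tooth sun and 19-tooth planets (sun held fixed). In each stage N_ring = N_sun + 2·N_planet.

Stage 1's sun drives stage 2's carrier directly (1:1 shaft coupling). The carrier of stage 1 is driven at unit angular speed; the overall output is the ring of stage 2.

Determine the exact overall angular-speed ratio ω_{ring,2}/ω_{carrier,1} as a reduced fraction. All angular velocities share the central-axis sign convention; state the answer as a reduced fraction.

Stage 1: N_ring = 39 + 2·15 = 69
Stage 1: 39(ω_s−ω_c) = −69(ω_r−ω_c),  ω_r=0, ω_c=1
Stage 1: ω_s = 1 − (69/39)(0−1) = 36/13
  ⇒ ω_s¹/ω_c¹ = 36/13
Stage 2: N_ring = 33 + 2·19 = 71
Stage 2: 33(ω_s−ω_c) = −71(ω_r−ω_c),  ω_s=0, ω_c=1
Stage 2: ω_r = 1 − (33/71)(0−1) = 104/71
  ⇒ ω_r²/ω_c² = 104/71
Coupling ω_c² = ω_s¹ ⇒ overall = 36/13 × 104/71 = 288/71

288/71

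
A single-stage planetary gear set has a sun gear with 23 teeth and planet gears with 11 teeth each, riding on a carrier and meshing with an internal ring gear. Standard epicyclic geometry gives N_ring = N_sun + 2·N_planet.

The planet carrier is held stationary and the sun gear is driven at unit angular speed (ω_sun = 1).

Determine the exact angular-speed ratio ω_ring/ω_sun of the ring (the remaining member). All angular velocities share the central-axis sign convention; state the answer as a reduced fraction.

-23/45

N_ring = 23 + 2·11 = 45
23(ω_s−ω_c) = −45(ω_r−ω_c),  ω_c=0, ω_s=1
ω_r = 0 − (23/45)(1−0) = -23/45
ω_r/ω_s = -23/45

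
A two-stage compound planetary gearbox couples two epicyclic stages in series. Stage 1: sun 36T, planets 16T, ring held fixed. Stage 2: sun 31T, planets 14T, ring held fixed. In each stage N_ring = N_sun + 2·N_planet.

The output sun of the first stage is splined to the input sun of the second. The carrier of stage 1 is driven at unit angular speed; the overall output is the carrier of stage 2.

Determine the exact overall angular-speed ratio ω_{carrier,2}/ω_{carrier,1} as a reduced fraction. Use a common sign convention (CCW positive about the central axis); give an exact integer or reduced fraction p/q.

403/405

Stage 1: N_ring = 36 + 2·16 = 68
Stage 1: 36(ω_s−ω_c) = −68(ω_r−ω_c),  ω_r=0, ω_c=1
Stage 1: ω_s = 1 − (68/36)(0−1) = 26/9
  ⇒ ω_s¹/ω_c¹ = 26/9
Stage 2: N_ring = 31 + 2·14 = 59
Stage 2: 31(ω_s−ω_c) = −59(ω_r−ω_c),  ω_r=0, ω_s=1
Stage 2: 31(1−ω_c) = −59(0−ω_c)  ⇒  90ω_c = 31  ⇒  ω_c = 31/90
  ⇒ ω_c²/ω_s² = 31/90
Coupling ω_s² = ω_s¹ ⇒ overall = 26/9 × 31/90 = 403/405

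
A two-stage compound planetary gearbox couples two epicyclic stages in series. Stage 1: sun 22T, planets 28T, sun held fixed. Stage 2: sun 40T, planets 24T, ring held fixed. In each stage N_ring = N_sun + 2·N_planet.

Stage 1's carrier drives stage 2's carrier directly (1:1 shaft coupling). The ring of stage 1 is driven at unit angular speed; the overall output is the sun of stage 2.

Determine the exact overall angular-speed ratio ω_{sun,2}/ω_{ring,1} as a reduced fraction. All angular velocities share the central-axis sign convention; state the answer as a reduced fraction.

Stage 1: N_ring = 22 + 2·28 = 78
Stage 1: 22(ω_s−ω_c) = −78(ω_r−ω_c),  ω_s=0, ω_r=1
Stage 1: 22(0−ω_c) = −78(1−ω_c)  ⇒  100ω_c = 78  ⇒  ω_c = 39/50
  ⇒ ω_c¹/ω_r¹ = 39/50
Stage 2: N_ring = 40 + 2·24 = 88
Stage 2: 40(ω_s−ω_c) = −88(ω_r−ω_c),  ω_r=0, ω_c=1
Stage 2: ω_s = 1 − (88/40)(0−1) = 16/5
  ⇒ ω_s²/ω_c² = 16/5
Coupling ω_c² = ω_c¹ ⇒ overall = 39/50 × 16/5 = 312/125

312/125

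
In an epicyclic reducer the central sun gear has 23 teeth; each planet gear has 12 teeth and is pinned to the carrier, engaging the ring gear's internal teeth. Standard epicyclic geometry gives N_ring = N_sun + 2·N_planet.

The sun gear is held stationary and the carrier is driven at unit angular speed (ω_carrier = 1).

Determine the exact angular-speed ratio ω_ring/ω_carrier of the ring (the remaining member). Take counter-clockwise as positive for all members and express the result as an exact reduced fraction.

70/47

N_ring = 23 + 2·12 = 47
23(ω_s−ω_c) = −47(ω_r−ω_c),  ω_s=0, ω_c=1
ω_r = 1 − (23/47)(0−1) = 70/47
ω_r/ω_c = 70/47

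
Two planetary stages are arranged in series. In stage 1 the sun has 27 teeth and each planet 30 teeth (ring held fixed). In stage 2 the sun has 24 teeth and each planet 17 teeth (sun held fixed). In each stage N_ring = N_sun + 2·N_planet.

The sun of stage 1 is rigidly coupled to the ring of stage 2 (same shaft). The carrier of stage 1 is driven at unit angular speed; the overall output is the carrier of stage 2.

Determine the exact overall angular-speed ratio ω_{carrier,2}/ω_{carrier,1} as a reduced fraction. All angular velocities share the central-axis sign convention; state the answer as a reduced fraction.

1102/369

Stage 1: N_ring = 27 + 2·30 = 87
Stage 1: 27(ω_s−ω_c) = −87(ω_r−ω_c),  ω_r=0, ω_c=1
Stage 1: ω_s = 1 − (87/27)(0−1) = 38/9
  ⇒ ω_s¹/ω_c¹ = 38/9
Stage 2: N_ring = 24 + 2·17 = 58
Stage 2: 24(ω_s−ω_c) = −58(ω_r−ω_c),  ω_s=0, ω_r=1
Stage 2: 24(0−ω_c) = −58(1−ω_c)  ⇒  82ω_c = 58  ⇒  ω_c = 29/41
  ⇒ ω_c²/ω_r² = 29/41
Coupling ω_r² = ω_s¹ ⇒ overall = 38/9 × 29/41 = 1102/369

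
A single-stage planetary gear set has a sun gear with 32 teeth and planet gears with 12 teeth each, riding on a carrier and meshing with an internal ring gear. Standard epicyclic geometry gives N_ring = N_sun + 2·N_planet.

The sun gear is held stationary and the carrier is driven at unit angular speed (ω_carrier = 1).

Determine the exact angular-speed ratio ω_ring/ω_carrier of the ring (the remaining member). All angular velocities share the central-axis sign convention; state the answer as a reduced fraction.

11/7

N_ring = 32 + 2·12 = 56
32(ω_s−ω_c) = −56(ω_r−ω_c),  ω_s=0, ω_c=1
ω_r = 1 − (32/56)(0−1) = 11/7
ω_r/ω_c = 11/7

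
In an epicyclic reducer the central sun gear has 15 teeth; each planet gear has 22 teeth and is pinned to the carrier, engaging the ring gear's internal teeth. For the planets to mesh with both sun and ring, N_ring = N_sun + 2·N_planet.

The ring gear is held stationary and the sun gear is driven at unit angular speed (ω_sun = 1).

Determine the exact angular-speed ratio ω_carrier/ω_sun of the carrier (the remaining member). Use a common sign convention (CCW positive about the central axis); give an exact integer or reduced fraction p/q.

15/74

N_ring = 15 + 2·22 = 59
15(ω_s−ω_c) = −59(ω_r−ω_c),  ω_r=0, ω_s=1
15(1−ω_c) = −59(0−ω_c)  ⇒  74ω_c = 15  ⇒  ω_c = 15/74
ω_c/ω_s = 15/74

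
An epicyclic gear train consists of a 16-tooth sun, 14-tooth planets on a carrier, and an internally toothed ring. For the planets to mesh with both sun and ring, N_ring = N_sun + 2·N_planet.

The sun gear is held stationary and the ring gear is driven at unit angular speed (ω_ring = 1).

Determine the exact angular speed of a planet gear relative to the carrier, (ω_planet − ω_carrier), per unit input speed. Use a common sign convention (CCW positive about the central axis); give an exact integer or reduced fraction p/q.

88/105

N_ring = 16 + 2·14 = 44
16(ω_s−ω_c) = −44(ω_r−ω_c),  ω_s=0, ω_r=1
16(0−ω_c) = −44(1−ω_c)  ⇒  60ω_c = 44  ⇒  ω_c = 11/15
sun–planet: 16·(0−11/15) = −14·(ω_p−ω_c)  ⇒  ω_p−ω_c = −(16/14)·(-11/15) = 88/105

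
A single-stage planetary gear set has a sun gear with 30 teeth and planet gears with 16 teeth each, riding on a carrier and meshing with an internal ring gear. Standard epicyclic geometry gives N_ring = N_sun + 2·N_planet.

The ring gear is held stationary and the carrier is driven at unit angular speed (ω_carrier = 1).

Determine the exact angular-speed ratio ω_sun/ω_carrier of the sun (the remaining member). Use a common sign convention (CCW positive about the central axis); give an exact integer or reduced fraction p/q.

46/15

N_ring = 30 + 2·16 = 62
30(ω_s−ω_c) = −62(ω_r−ω_c),  ω_r=0, ω_c=1
ω_s = 1 − (62/30)(0−1) = 46/15
ω_s/ω_c = 46/15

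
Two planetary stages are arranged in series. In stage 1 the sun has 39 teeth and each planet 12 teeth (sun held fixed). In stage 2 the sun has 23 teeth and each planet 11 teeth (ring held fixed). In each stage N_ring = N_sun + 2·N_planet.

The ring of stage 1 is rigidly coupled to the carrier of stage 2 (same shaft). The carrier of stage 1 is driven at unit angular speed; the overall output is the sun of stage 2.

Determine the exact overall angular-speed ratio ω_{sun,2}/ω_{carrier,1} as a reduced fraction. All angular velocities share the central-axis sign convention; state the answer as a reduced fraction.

2312/483

Stage 1: N_ring = 39 + 2·12 = 63
Stage 1: 39(ω_s−ω_c) = −63(ω_r−ω_c),  ω_s=0, ω_c=1
Stage 1: ω_r = 1 − (39/63)(0−1) = 34/21
  ⇒ ω_r¹/ω_c¹ = 34/21
Stage 2: N_ring = 23 + 2·11 = 45
Stage 2: 23(ω_s−ω_c) = −45(ω_r−ω_c),  ω_r=0, ω_c=1
Stage 2: ω_s = 1 − (45/23)(0−1) = 68/23
  ⇒ ω_s²/ω_c² = 68/23
Coupling ω_c² = ω_r¹ ⇒ overall = 34/21 × 68/23 = 2312/483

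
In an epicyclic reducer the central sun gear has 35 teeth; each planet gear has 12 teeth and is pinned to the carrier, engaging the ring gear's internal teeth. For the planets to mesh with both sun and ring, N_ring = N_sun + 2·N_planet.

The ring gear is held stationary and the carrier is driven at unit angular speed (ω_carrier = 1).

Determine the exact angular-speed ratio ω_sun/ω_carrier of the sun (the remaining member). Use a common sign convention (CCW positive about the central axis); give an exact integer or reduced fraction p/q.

94/35

N_ring = 35 + 2·12 = 59
35(ω_s−ω_c) = −59(ω_r−ω_c),  ω_r=0, ω_c=1
ω_s = 1 − (59/35)(0−1) = 94/35
ω_s/ω_c = 94/35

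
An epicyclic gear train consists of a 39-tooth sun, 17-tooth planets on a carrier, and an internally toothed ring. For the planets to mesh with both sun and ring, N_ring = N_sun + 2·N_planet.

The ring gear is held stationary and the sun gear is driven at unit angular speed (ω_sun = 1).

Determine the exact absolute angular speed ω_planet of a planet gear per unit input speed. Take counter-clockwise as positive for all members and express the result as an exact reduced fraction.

-39/34

N_ring = 39 + 2·17 = 73
39(ω_s−ω_c) = −73(ω_r−ω_c),  ω_r=0, ω_s=1
39(1−ω_c) = −73(0−ω_c)  ⇒  112ω_c = 39  ⇒  ω_c = 39/112
sun–planet: 39·(1−39/112) = −17·(ω_p−ω_c)  ⇒  ω_p−ω_c = −(39/17)·(73/112) = -2847/1904
ω_p = 39/112 − 2847/1904 = -39/34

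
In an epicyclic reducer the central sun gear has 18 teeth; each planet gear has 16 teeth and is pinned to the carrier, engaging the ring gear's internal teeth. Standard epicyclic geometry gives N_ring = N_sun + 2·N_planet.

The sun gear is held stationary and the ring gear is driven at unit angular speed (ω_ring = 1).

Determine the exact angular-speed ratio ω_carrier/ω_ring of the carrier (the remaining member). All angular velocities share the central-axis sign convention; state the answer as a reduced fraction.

25/34

N_ring = 18 + 2·16 = 50
18(ω_s−ω_c) = −50(ω_r−ω_c),  ω_s=0, ω_r=1
18(0−ω_c) = −50(1−ω_c)  ⇒  68ω_c = 50  ⇒  ω_c = 25/34
ω_c/ω_r = 25/34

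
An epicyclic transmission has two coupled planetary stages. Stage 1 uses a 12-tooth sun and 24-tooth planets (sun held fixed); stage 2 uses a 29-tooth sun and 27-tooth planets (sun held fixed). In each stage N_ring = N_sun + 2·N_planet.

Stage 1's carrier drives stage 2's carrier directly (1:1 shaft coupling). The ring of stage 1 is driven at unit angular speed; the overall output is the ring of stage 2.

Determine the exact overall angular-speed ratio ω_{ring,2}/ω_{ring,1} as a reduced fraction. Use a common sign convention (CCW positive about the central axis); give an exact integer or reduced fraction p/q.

Stage 1: N_ring = 12 + 2·24 = 60
Stage 1: 12(ω_s−ω_c) = −60(ω_r−ω_c),  ω_s=0, ω_r=1
Stage 1: 12(0−ω_c) = −60(1−ω_c)  ⇒  72ω_c = 60  ⇒  ω_c = 5/6
  ⇒ ω_c¹/ω_r¹ = 5/6
Stage 2: N_ring = 29 + 2·27 = 83
Stage 2: 29(ω_s−ω_c) = −83(ω_r−ω_c),  ω_s=0, ω_c=1
Stage 2: ω_r = 1 − (29/83)(0−1) = 112/83
  ⇒ ω_r²/ω_c² = 112/83
Coupling ω_c² = ω_c¹ ⇒ overall = 5/6 × 112/83 = 280/249

280/249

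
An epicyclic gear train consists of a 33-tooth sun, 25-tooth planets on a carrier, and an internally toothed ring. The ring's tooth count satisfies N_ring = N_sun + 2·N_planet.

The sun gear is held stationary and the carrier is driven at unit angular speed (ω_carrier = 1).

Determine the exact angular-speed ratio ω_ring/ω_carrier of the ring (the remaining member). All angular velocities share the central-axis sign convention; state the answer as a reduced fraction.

N_ring = 33 + 2·25 = 83
33(ω_s−ω_c) = −83(ω_r−ω_c),  ω_s=0, ω_c=1
ω_r = 1 − (33/83)(0−1) = 116/83
ω_r/ω_c = 116/83

116/83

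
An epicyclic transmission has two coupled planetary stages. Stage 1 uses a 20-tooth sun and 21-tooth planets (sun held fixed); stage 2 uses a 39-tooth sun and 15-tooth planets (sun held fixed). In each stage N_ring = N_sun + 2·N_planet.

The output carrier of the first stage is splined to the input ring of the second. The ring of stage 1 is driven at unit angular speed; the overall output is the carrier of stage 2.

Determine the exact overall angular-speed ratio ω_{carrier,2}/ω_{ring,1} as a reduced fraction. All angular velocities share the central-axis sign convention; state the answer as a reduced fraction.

Stage 1: N_ring = 20 + 2·21 = 62
Stage 1: 20(ω_s−ω_c) = −62(ω_r−ω_c),  ω_s=0, ω_r=1
Stage 1: 20(0−ω_c) = −62(1−ω_c)  ⇒  82ω_c = 62  ⇒  ω_c = 31/41
  ⇒ ω_c¹/ω_r¹ = 31/41
Stage 2: N_ring = 39 + 2·15 = 69
Stage 2: 39(ω_s−ω_c) = −69(ω_r−ω_c),  ω_s=0, ω_r=1
Stage 2: 39(0−ω_c) = −69(1−ω_c)  ⇒  108ω_c = 69  ⇒  ω_c = 23/36
  ⇒ ω_c²/ω_r² = 23/36
Coupling ω_r² = ω_c¹ ⇒ overall = 31/41 × 23/36 = 713/1476

713/1476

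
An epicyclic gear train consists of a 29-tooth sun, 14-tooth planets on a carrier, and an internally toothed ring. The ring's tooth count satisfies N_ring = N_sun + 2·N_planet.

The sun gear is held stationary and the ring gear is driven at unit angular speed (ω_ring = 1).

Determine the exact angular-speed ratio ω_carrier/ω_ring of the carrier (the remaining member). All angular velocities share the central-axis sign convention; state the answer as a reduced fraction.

N_ring = 29 + 2·14 = 57
29(ω_s−ω_c) = −57(ω_r−ω_c),  ω_s=0, ω_r=1
29(0−ω_c) = −57(1−ω_c)  ⇒  86ω_c = 57  ⇒  ω_c = 57/86
ω_c/ω_r = 57/86

57/86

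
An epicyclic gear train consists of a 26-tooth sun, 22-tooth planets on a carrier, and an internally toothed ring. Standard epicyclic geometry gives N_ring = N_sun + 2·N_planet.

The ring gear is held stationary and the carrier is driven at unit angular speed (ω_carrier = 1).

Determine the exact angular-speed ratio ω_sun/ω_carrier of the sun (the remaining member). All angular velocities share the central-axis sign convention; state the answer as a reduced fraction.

N_ring = 26 + 2·22 = 70
26(ω_s−ω_c) = −70(ω_r−ω_c),  ω_r=0, ω_c=1
ω_s = 1 − (70/26)(0−1) = 48/13
ω_s/ω_c = 48/13

48/13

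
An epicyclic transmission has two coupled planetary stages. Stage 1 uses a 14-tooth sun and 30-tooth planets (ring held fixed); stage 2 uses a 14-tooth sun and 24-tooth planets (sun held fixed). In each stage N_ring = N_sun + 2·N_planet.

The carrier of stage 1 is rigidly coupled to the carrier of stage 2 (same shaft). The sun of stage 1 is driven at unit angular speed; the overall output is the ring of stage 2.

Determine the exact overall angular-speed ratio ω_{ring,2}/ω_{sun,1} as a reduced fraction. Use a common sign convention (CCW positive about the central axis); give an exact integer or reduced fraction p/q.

Stage 1: N_ring = 14 + 2·30 = 74
Stage 1: 14(ω_s−ω_c) = −74(ω_r−ω_c),  ω_r=0, ω_s=1
Stage 1: 14(1−ω_c) = −74(0−ω_c)  ⇒  88ω_c = 14  ⇒  ω_c = 7/44
  ⇒ ω_c¹/ω_s¹ = 7/44
Stage 2: N_ring = 14 + 2·24 = 62
Stage 2: 14(ω_s−ω_c) = −62(ω_r−ω_c),  ω_s=0, ω_c=1
Stage 2: ω_r = 1 − (14/62)(0−1) = 38/31
  ⇒ ω_r²/ω_c² = 38/31
Coupling ω_c² = ω_c¹ ⇒ overall = 7/44 × 38/31 = 133/682

133/682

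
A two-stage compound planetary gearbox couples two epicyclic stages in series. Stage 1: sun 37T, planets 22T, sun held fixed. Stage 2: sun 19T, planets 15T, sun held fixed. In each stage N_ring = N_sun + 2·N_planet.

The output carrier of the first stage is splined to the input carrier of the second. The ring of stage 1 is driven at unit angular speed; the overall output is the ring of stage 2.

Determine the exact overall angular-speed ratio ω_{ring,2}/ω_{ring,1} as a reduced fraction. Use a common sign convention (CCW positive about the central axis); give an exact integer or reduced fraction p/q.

Stage 1: N_ring = 37 + 2·22 = 81
Stage 1: 37(ω_s−ω_c) = −81(ω_r−ω_c),  ω_s=0, ω_r=1
Stage 1: 37(0−ω_c) = −81(1−ω_c)  ⇒  118ω_c = 81  ⇒  ω_c = 81/118
  ⇒ ω_c¹/ω_r¹ = 81/118
Stage 2: N_ring = 19 + 2·15 = 49
Stage 2: 19(ω_s−ω_c) = −49(ω_r−ω_c),  ω_s=0, ω_c=1
Stage 2: ω_r = 1 − (19/49)(0−1) = 68/49
  ⇒ ω_r²/ω_c² = 68/49
Coupling ω_c² = ω_c¹ ⇒ overall = 81/118 × 68/49 = 2754/2891

2754/2891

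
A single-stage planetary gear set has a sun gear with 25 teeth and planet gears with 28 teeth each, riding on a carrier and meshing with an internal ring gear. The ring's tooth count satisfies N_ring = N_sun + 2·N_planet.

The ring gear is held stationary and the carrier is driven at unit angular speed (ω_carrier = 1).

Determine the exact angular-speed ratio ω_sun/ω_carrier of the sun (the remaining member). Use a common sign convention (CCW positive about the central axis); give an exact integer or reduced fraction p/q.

N_ring = 25 + 2·28 = 81
25(ω_s−ω_c) = −81(ω_r−ω_c),  ω_r=0, ω_c=1
ω_s = 1 − (81/25)(0−1) = 106/25
ω_s/ω_c = 106/25

106/25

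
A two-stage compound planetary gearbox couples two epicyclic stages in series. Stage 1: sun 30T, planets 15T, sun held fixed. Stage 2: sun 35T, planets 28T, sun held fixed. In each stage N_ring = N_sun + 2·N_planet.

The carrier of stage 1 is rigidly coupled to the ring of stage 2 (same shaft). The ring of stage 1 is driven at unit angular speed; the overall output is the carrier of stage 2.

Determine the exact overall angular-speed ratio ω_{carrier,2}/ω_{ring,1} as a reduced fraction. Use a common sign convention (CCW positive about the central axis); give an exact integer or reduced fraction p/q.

13/27

Stage 1: N_ring = 30 + 2·15 = 60
Stage 1: 30(ω_s−ω_c) = −60(ω_r−ω_c),  ω_s=0, ω_r=1
Stage 1: 30(0−ω_c) = −60(1−ω_c)  ⇒  90ω_c = 60  ⇒  ω_c = 2/3
  ⇒ ω_c¹/ω_r¹ = 2/3
Stage 2: N_ring = 35 + 2·28 = 91
Stage 2: 35(ω_s−ω_c) = −91(ω_r−ω_c),  ω_s=0, ω_r=1
Stage 2: 35(0−ω_c) = −91(1−ω_c)  ⇒  126ω_c = 91  ⇒  ω_c = 13/18
  ⇒ ω_c²/ω_r² = 13/18
Coupling ω_r² = ω_c¹ ⇒ overall = 2/3 × 13/18 = 13/27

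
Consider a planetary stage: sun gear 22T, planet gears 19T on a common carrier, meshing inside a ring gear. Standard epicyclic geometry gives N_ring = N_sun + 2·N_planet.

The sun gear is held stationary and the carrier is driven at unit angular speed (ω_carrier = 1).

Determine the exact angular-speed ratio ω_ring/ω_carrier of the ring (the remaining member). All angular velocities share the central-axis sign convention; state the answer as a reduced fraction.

41/30

N_ring = 22 + 2·19 = 60
22(ω_s−ω_c) = −60(ω_r−ω_c),  ω_s=0, ω_c=1
ω_r = 1 − (22/60)(0−1) = 41/30
ω_r/ω_c = 41/30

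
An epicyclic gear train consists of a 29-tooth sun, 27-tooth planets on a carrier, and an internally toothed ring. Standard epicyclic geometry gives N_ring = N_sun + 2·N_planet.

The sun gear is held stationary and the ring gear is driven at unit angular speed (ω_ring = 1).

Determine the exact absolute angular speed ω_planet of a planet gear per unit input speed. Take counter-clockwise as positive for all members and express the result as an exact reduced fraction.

N_ring = 29 + 2·27 = 83
29(ω_s−ω_c) = −83(ω_r−ω_c),  ω_s=0, ω_r=1
29(0−ω_c) = −83(1−ω_c)  ⇒  112ω_c = 83  ⇒  ω_c = 83/112
sun–planet: 29·(0−83/112) = −27·(ω_p−ω_c)  ⇒  ω_p−ω_c = −(29/27)·(-83/112) = 2407/3024
ω_p = 83/112 + 2407/3024 = 83/54

83/54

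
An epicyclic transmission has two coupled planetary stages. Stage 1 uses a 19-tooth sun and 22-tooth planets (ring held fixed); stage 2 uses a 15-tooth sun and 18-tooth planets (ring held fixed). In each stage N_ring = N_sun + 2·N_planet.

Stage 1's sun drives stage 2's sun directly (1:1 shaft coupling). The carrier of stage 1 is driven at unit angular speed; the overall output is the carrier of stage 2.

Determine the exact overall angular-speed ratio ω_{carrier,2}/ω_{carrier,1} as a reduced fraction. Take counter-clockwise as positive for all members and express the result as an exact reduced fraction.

Stage 1: N_ring = 19 + 2·22 = 63
Stage 1: 19(ω_s−ω_c) = −63(ω_r−ω_c),  ω_r=0, ω_c=1
Stage 1: ω_s = 1 − (63/19)(0−1) = 82/19
  ⇒ ω_s¹/ω_c¹ = 82/19
Stage 2: N_ring = 15 + 2·18 = 51
Stage 2: 15(ω_s−ω_c) = −51(ω_r−ω_c),  ω_r=0, ω_s=1
Stage 2: 15(1−ω_c) = −51(0−ω_c)  ⇒  66ω_c = 15  ⇒  ω_c = 5/22
  ⇒ ω_c²/ω_s² = 5/22
Coupling ω_s² = ω_s¹ ⇒ overall = 82/19 × 5/22 = 205/209

205/209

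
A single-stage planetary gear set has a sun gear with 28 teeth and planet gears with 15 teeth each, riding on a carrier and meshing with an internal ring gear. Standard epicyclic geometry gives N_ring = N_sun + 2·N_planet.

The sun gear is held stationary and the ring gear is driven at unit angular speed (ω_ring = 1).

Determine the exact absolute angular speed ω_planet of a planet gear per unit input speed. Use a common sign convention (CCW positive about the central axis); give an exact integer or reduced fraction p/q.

29/15

N_ring = 28 + 2·15 = 58
28(ω_s−ω_c) = −58(ω_r−ω_c),  ω_s=0, ω_r=1
28(0−ω_c) = −58(1−ω_c)  ⇒  86ω_c = 58  ⇒  ω_c = 29/43
sun–planet: 28·(0−29/43) = −15·(ω_p−ω_c)  ⇒  ω_p−ω_c = −(28/15)·(-29/43) = 812/645
ω_p = 29/43 + 812/645 = 29/15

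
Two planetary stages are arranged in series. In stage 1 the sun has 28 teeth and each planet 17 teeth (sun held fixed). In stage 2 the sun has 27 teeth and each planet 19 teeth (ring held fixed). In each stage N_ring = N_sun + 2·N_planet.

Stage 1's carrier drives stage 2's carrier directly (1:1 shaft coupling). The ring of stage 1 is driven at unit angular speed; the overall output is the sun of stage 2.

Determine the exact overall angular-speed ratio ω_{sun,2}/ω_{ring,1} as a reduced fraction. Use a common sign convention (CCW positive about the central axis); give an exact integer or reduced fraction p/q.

2852/1215

Stage 1: N_ring = 28 + 2·17 = 62
Stage 1: 28(ω_s−ω_c) = −62(ω_r−ω_c),  ω_s=0, ω_r=1
Stage 1: 28(0−ω_c) = −62(1−ω_c)  ⇒  90ω_c = 62  ⇒  ω_c = 31/45
  ⇒ ω_c¹/ω_r¹ = 31/45
Stage 2: N_ring = 27 + 2·19 = 65
Stage 2: 27(ω_s−ω_c) = −65(ω_r−ω_c),  ω_r=0, ω_c=1
Stage 2: ω_s = 1 − (65/27)(0−1) = 92/27
  ⇒ ω_s²/ω_c² = 92/27
Coupling ω_c² = ω_c¹ ⇒ overall = 31/45 × 92/27 = 2852/1215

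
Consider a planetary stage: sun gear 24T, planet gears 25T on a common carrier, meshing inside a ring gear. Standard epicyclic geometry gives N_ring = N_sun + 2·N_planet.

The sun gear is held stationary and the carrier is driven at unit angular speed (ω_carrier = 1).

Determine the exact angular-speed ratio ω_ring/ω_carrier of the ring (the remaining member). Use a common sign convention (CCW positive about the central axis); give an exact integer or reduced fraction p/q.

49/37

N_ring = 24 + 2·25 = 74
24(ω_s−ω_c) = −74(ω_r−ω_c),  ω_s=0, ω_c=1
ω_r = 1 − (24/74)(0−1) = 49/37
ω_r/ω_c = 49/37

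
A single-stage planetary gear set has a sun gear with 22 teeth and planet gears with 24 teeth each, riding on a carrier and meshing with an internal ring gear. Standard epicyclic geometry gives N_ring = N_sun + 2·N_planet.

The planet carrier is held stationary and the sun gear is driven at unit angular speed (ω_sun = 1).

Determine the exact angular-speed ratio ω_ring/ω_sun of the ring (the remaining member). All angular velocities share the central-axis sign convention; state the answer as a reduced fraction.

N_ring = 22 + 2·24 = 70
22(ω_s−ω_c) = −70(ω_r−ω_c),  ω_c=0, ω_s=1
ω_r = 0 − (22/70)(1−0) = -11/35
ω_r/ω_s = -11/35

-11/35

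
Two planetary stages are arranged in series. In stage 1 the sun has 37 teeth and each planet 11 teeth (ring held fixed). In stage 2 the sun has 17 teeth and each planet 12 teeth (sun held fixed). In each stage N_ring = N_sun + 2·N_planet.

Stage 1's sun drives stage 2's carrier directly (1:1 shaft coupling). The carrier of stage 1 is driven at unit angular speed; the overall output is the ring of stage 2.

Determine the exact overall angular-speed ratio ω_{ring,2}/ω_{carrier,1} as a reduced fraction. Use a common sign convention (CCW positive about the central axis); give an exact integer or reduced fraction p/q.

Stage 1: N_ring = 37 + 2·11 = 59
Stage 1: 37(ω_s−ω_c) = −59(ω_r−ω_c),  ω_r=0, ω_c=1
Stage 1: ω_s = 1 − (59/37)(0−1) = 96/37
  ⇒ ω_s¹/ω_c¹ = 96/37
Stage 2: N_ring = 17 + 2·12 = 41
Stage 2: 17(ω_s−ω_c) = −41(ω_r−ω_c),  ω_s=0, ω_c=1
Stage 2: ω_r = 1 − (17/41)(0−1) = 58/41
  ⇒ ω_r²/ω_c² = 58/41
Coupling ω_c² = ω_s¹ ⇒ overall = 96/37 × 58/41 = 5568/1517

5568/1517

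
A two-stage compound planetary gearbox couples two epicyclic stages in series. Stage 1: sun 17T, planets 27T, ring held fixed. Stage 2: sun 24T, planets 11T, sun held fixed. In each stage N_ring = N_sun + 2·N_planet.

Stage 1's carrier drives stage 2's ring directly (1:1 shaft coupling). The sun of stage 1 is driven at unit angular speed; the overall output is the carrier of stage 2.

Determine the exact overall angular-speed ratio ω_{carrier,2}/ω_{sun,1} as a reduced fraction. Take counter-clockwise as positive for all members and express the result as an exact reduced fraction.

391/3080

Stage 1: N_ring = 17 + 2·27 = 71
Stage 1: 17(ω_s−ω_c) = −71(ω_r−ω_c),  ω_r=0, ω_s=1
Stage 1: 17(1−ω_c) = −71(0−ω_c)  ⇒  88ω_c = 17  ⇒  ω_c = 17/88
  ⇒ ω_c¹/ω_s¹ = 17/88
Stage 2: N_ring = 24 + 2·11 = 46
Stage 2: 24(ω_s−ω_c) = −46(ω_r−ω_c),  ω_s=0, ω_r=1
Stage 2: 24(0−ω_c) = −46(1−ω_c)  ⇒  70ω_c = 46  ⇒  ω_c = 23/35
  ⇒ ω_c²/ω_r² = 23/35
Coupling ω_r² = ω_c¹ ⇒ overall = 17/88 × 23/35 = 391/3080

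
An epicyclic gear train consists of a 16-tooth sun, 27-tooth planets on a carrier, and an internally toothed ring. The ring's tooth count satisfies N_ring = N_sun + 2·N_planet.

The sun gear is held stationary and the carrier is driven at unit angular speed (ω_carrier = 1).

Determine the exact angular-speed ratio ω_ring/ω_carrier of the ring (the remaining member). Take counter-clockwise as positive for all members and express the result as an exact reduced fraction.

N_ring = 16 + 2·27 = 70
16(ω_s−ω_c) = −70(ω_r−ω_c),  ω_s=0, ω_c=1
ω_r = 1 − (16/70)(0−1) = 43/35
ω_r/ω_c = 43/35

43/35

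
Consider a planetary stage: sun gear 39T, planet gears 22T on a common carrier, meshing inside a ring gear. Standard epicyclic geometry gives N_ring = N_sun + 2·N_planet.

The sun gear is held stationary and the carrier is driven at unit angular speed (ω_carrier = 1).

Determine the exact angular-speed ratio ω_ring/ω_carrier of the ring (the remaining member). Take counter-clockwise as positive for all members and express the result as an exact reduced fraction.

N_ring = 39 + 2·22 = 83
39(ω_s−ω_c) = −83(ω_r−ω_c),  ω_s=0, ω_c=1
ω_r = 1 − (39/83)(0−1) = 122/83
ω_r/ω_c = 122/83

122/83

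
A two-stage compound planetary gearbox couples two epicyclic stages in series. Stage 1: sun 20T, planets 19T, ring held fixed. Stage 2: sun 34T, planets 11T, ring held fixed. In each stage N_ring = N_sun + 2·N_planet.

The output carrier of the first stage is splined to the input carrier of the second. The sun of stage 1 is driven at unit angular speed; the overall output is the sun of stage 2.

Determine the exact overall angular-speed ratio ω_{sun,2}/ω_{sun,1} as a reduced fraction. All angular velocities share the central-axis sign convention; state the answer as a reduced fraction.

150/221

Stage 1: N_ring = 20 + 2·19 = 58
Stage 1: 20(ω_s−ω_c) = −58(ω_r−ω_c),  ω_r=0, ω_s=1
Stage 1: 20(1−ω_c) = −58(0−ω_c)  ⇒  78ω_c = 20  ⇒  ω_c = 10/39
  ⇒ ω_c¹/ω_s¹ = 10/39
Stage 2: N_ring = 34 + 2·11 = 56
Stage 2: 34(ω_s−ω_c) = −56(ω_r−ω_c),  ω_r=0, ω_c=1
Stage 2: ω_s = 1 − (56/34)(0−1) = 45/17
  ⇒ ω_s²/ω_c² = 45/17
Coupling ω_c² = ω_c¹ ⇒ overall = 10/39 × 45/17 = 150/221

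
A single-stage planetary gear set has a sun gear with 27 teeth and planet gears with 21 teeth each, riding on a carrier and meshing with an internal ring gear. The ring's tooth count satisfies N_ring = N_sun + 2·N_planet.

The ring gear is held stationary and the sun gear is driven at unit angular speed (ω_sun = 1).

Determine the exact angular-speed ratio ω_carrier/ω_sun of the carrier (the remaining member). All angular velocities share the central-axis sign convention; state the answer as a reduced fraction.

9/32

N_ring = 27 + 2·21 = 69
27(ω_s−ω_c) = −69(ω_r−ω_c),  ω_r=0, ω_s=1
27(1−ω_c) = −69(0−ω_c)  ⇒  96ω_c = 27  ⇒  ω_c = 9/32
ω_c/ω_s = 9/32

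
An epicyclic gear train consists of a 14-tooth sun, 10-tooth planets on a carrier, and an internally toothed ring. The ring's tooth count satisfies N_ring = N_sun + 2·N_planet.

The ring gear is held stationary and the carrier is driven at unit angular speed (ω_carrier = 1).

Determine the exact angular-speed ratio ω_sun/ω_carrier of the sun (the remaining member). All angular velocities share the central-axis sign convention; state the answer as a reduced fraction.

24/7

N_ring = 14 + 2·10 = 34
14(ω_s−ω_c) = −34(ω_r−ω_c),  ω_r=0, ω_c=1
ω_s = 1 − (34/14)(0−1) = 24/7
ω_s/ω_c = 24/7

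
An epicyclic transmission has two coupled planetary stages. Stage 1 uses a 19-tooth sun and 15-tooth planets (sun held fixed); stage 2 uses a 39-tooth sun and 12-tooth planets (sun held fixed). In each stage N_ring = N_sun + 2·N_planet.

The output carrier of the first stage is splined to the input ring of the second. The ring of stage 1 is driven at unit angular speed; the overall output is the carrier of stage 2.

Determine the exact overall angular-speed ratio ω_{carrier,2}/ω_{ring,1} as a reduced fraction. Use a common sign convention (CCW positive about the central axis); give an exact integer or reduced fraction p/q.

1029/2312

Stage 1: N_ring = 19 + 2·15 = 49
Stage 1: 19(ω_s−ω_c) = −49(ω_r−ω_c),  ω_s=0, ω_r=1
Stage 1: 19(0−ω_c) = −49(1−ω_c)  ⇒  68ω_c = 49  ⇒  ω_c = 49/68
  ⇒ ω_c¹/ω_r¹ = 49/68
Stage 2: N_ring = 39 + 2·12 = 63
Stage 2: 39(ω_s−ω_c) = −63(ω_r−ω_c),  ω_s=0, ω_r=1
Stage 2: 39(0−ω_c) = −63(1−ω_c)  ⇒  102ω_c = 63  ⇒  ω_c = 21/34
  ⇒ ω_c²/ω_r² = 21/34
Coupling ω_r² = ω_c¹ ⇒ overall = 49/68 × 21/34 = 1029/2312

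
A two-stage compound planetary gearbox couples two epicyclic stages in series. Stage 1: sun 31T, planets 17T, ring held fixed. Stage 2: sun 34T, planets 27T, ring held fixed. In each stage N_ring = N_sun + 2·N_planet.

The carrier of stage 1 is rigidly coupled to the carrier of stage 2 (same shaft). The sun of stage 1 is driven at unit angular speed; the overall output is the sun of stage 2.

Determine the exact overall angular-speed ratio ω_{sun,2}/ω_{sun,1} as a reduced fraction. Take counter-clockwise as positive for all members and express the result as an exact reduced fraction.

Stage 1: N_ring = 31 + 2·17 = 65
Stage 1: 31(ω_s−ω_c) = −65(ω_r−ω_c),  ω_r=0, ω_s=1
Stage 1: 31(1−ω_c) = −65(0−ω_c)  ⇒  96ω_c = 31  ⇒  ω_c = 31/96
  ⇒ ω_c¹/ω_s¹ = 31/96
Stage 2: N_ring = 34 + 2·27 = 88
Stage 2: 34(ω_s−ω_c) = −88(ω_r−ω_c),  ω_r=0, ω_c=1
Stage 2: ω_s = 1 − (88/34)(0−1) = 61/17
  ⇒ ω_s²/ω_c² = 61/17
Coupling ω_c² = ω_c¹ ⇒ overall = 31/96 × 61/17 = 1891/1632

1891/1632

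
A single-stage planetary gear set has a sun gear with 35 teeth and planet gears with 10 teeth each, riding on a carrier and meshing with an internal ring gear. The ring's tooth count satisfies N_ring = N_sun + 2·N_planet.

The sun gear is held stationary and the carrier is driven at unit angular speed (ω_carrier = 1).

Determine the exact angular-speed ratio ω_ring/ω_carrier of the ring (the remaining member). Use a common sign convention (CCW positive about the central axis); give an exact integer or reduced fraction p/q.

18/11

N_ring = 35 + 2·10 = 55
35(ω_s−ω_c) = −55(ω_r−ω_c),  ω_s=0, ω_c=1
ω_r = 1 − (35/55)(0−1) = 18/11
ω_r/ω_c = 18/11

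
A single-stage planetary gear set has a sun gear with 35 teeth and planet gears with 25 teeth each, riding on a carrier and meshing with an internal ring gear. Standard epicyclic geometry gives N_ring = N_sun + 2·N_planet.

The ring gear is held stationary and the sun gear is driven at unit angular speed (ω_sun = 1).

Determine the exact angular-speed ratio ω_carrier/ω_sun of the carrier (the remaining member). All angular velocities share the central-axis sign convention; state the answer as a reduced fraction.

N_ring = 35 + 2·25 = 85
35(ω_s−ω_c) = −85(ω_r−ω_c),  ω_r=0, ω_s=1
35(1−ω_c) = −85(0−ω_c)  ⇒  120ω_c = 35  ⇒  ω_c = 7/24
ω_c/ω_s = 7/24

7/24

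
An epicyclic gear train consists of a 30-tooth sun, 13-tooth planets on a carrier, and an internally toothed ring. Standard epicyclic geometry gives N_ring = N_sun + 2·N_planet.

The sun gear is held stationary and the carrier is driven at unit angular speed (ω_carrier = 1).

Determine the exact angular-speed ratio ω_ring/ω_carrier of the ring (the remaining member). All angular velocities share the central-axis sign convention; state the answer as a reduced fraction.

N_ring = 30 + 2·13 = 56
30(ω_s−ω_c) = −56(ω_r−ω_c),  ω_s=0, ω_c=1
ω_r = 1 − (30/56)(0−1) = 43/28
ω_r/ω_c = 43/28

43/28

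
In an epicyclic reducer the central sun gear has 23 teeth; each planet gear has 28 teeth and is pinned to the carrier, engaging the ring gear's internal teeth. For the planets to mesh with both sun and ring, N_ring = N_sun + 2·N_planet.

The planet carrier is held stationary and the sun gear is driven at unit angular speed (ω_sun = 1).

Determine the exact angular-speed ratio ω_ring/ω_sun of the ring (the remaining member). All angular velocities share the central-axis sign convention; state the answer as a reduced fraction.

N_ring = 23 + 2·28 = 79
23(ω_s−ω_c) = −79(ω_r−ω_c),  ω_c=0, ω_s=1
ω_r = 0 − (23/79)(1−0) = -23/79
ω_r/ω_s = -23/79

-23/79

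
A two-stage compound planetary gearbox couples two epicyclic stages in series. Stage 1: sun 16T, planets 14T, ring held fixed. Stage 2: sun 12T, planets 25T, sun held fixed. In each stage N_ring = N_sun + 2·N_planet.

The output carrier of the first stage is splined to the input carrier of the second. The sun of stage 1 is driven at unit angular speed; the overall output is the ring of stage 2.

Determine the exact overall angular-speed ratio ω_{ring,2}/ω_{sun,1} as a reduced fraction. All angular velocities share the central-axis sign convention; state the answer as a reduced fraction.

Stage 1: N_ring = 16 + 2·14 = 44
Stage 1: 16(ω_s−ω_c) = −44(ω_r−ω_c),  ω_r=0, ω_s=1
Stage 1: 16(1−ω_c) = −44(0−ω_c)  ⇒  60ω_c = 16  ⇒  ω_c = 4/15
  ⇒ ω_c¹/ω_s¹ = 4/15
Stage 2: N_ring = 12 + 2·25 = 62
Stage 2: 12(ω_s−ω_c) = −62(ω_r−ω_c),  ω_s=0, ω_c=1
Stage 2: ω_r = 1 − (12/62)(0−1) = 37/31
  ⇒ ω_r²/ω_c² = 37/31
Coupling ω_c² = ω_c¹ ⇒ overall = 4/15 × 37/31 = 148/465

148/465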